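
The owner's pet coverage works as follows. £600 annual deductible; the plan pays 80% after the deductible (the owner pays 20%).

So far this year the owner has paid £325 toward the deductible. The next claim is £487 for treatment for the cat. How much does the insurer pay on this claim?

£325 of the £600 deductible is already met, leaving £275.
After the £275 deductible portion, £487 − £275 = £212 is subject to coinsurance.
20% of £212 = £42.40 falls to the owner.
Owner responsibility: £275 + £42.40 = £317.40.
The insurer covers the remainder: £487 − £317.40 = £169.60.

£169.60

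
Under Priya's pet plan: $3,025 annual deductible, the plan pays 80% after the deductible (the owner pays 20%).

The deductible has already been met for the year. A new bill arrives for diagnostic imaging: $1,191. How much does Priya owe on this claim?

$238.20

With the deductible met, the entire $1,191 is subject to coinsurance.
20% of $1,191 = $238.20 falls to the owner.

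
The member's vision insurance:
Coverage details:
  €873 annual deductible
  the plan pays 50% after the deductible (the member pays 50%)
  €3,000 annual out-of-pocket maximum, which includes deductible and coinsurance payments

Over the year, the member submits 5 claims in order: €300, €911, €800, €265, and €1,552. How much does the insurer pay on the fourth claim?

Claim 1 — €300: entire amount goes to the deductible. Cost to member: €300. OOP to date €300. Plan pays €300 − €300 = €0.
Claim 2 — €911: deductible takes €573, €338 remains; member's 50% is €169. Member owes €742 (running OOP €1,042). Insurer: €911 − €742 = €169.
Claim 3 — €800: deductible already satisfied, so member's share is 50% × €800 = €400. Member owes €400 (running OOP €1,442). Plan pays €800 − €400 = €400.
Claim 4 — €265: 50% coinsurance on €265 = €132.50. Member pays €132.50; OOP now €1,574.50. Insurer: €265 − €132.50 = €132.50.

€132.50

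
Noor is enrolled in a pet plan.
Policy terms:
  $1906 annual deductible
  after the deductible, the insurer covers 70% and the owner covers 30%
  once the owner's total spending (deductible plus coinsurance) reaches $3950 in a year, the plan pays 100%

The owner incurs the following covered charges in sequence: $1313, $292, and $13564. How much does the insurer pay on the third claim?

$11219

Claim 1 ($1313): all of it applies to the deductible. Owner pays $1313; OOP now $1313. Insurer: $1313 − $1313 = $0.
Claim 2 ($292): fully absorbed by the deductible. Cost to owner: $292. OOP to date $1605. Plan pays $292 − $292 = $0.
Claim 3 ($13564): $301 to deductible, leaving $13263; 30% of $13263 = $3978.90. Claim cost before the cap: $301 + $3978.90 = $4279.90. That would push OOP to $5884.90, over the $3950 cap, so owner pays $3950 − $1605 = $2345. Insurer: $13564 − $2345 = $11219.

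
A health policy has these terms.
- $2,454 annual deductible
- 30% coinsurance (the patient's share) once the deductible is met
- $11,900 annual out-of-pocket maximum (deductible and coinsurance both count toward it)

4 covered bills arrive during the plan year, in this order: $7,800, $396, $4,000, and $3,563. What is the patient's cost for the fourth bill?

Bill 1, $7,800: deductible takes $2,454, $5,346 remains; patient's 30% is $1,603.80. Cost to patient: $4,057.80. OOP to date $4,057.80.
Bill 2, $396: deductible met; 30% of $396 = $118.80. Cost to patient: $118.80. OOP to date $4,176.60.
Bill 3, $4,000: deductible met; 30% of $4,000 = $1,200. Patient owes $1,200 (running OOP $5,376.60).
Bill 4, $3,563: deductible already satisfied, so patient's share is 30% × $3,563 = $1,068.90. Patient pays $1,068.90; OOP now $6,445.50.

$1,068.90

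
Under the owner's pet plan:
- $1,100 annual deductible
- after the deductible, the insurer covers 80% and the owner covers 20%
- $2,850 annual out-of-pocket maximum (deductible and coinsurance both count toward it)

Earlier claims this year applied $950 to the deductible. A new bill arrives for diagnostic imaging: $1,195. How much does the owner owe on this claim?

$359

$950 of the $1,100 deductible is already met, leaving $150.
After the $150 deductible portion, $1,195 − $150 = $1,045 is subject to coinsurance.
Coinsurance: $1,045 × 20% = $209.
Owner responsibility before any cap: $150 + $209 = $359.
Cumulative spending $950 + $359 = $1,309 stays under the $2,850 maximum.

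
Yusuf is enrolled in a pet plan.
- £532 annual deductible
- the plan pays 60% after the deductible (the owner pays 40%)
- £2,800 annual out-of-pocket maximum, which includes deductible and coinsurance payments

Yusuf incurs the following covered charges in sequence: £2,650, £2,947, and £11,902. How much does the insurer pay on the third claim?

£11,660

Claim 1 (£2,650): deductible takes £532, £2,118 remains; 40% of £2,118 = £847.20. Owner pays £1,379.20; OOP now £1,379.20. Plan pays £2,650 − £1,379.20 = £1,270.80.
Claim 2 (£2,947): deductible met; 40% of £2,947 = £1,178.80. Owner owes £1,178.80 (running OOP £2,558). Insurer: £2,947 − £1,178.80 = £1,768.20.
Claim 3 (£11,902): deductible met; 40% of £11,902 = £4,760.80. Adding that to £2,558 gives £7,318.80, past the £2,800 cap; owner pays only £2,800 − £2,558 = £242. Plan pays £11,902 − £242 = £11,660.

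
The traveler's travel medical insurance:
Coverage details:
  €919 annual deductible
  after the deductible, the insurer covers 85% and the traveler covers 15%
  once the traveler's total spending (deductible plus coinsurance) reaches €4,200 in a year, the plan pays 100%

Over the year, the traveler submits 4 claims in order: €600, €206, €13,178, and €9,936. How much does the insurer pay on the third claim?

#1 (€600): entire amount goes to the deductible. Traveler owes €600 (running OOP €600). Plan pays €600 − €600 = €0.
#2 (€206): all of it applies to the deductible. Traveler owes €206 (running OOP €806). Insurer: €206 − €206 = €0.
#3 (€13,178): deductible takes €113, €13,065 remains; 15% of €13,065 = €1,959.75. Cost to traveler: €2,072.75. OOP to date €2,878.75. Insurer: €13,178 − €2,072.75 = €11,105.25.

€11,105.25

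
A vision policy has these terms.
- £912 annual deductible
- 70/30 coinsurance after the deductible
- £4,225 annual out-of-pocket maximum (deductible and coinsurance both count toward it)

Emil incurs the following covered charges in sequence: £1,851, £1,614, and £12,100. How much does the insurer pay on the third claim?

Claim 1 — £1,851: deductible takes £912, £939 remains; 30% of £939 = £281.70. Cost to member: £1,193.70. OOP to date £1,193.70. Insurer: £1,851 − £1,193.70 = £657.30.
Claim 2 — £1,614: deductible already satisfied, so member's share is 30% × £1,614 = £484.20. Cost to member: £484.20. OOP to date £1,677.90. Insurer: £1,614 − £484.20 = £1,129.80.
Claim 3 — £12,100: deductible already satisfied, so member's share is 30% × £12,100 = £3,630. Adding that to £1,677.90 gives £5,307.90, past the £4,225 cap; member pays only £4,225 − £1,677.90 = £2,547.10. Plan pays £12,100 − £2,547.10 = £9,552.90.

£9,552.90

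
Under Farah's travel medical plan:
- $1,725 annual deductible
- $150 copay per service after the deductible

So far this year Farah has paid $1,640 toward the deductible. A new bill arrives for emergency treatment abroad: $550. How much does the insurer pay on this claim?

Remaining deductible: $1,725 − $1,640 = $85.
After the $85 deductible portion, $550 − $85 = $465 is subject to the copay.
Copay on this service: $150.
That puts the traveler's cost at $85 + $150 = $235.
The plan picks up $550 − $235 = $315.

$315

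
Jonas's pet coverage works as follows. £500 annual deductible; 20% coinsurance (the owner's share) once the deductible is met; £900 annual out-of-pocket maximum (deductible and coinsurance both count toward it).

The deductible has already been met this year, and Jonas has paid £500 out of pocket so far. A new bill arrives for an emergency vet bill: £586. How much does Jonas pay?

£117.20

With the deductible met, the entire £586 is subject to coinsurance.
Coinsurance: £586 × 20% = £117.20.
Total out-of-pocket so far would be £500 + £117.20 = £617.20, below the £900 cap — no reduction.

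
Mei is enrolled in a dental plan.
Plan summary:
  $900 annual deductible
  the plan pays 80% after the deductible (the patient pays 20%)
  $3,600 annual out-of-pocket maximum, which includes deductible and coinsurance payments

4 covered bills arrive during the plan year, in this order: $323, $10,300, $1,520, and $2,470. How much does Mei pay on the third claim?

#1 ($323): fully absorbed by the deductible. Cost to patient: $323. OOP to date $323.
#2 ($10,300): $577 to deductible, leaving $9,723; patient's 20% is $1,944.60. Patient owes $2,521.60 (running OOP $2,844.60).
#3 ($1,520): deductible already satisfied, so patient's share is 20% × $1,520 = $304. Patient owes $304 (running OOP $3,148.60).

$304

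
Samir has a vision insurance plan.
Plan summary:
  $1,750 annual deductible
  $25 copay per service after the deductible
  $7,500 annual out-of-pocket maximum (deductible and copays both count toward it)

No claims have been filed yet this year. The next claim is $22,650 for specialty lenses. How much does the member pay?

The full $1,750 deductible is still open; $1,750 of this bill applies to it.
The remaining $20,900 (= $22,650 − $1,750) moves to the copay.
Copay on this service: $25.
Member responsibility before any cap: $1,750 + $25 = $1,775.
Cumulative spending $0 + $1,775 = $1,775 stays under the $7,500 maximum.

$1,775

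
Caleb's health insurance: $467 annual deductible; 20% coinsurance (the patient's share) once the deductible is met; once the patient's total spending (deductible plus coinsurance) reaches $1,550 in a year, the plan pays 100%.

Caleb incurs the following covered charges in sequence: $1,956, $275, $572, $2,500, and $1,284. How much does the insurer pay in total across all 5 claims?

#1 ($1,956): deductible takes $467, $1,489 remains; coinsurance $1,489 × 20% = $297.80. Cost to patient: $764.80. OOP to date $764.80. Insurer: $1,956 − $764.80 = $1,191.20.
#2 ($275): deductible met; 20% of $275 = $55. Cost to patient: $55. OOP to date $819.80. Plan pays $275 − $55 = $220.
#3 ($572): 20% coinsurance on $572 = $114.40. Cost to patient: $114.40. OOP to date $934.20. Plan pays $572 − $114.40 = $457.60.
#4 ($2,500): deductible already satisfied, so patient's share is 20% × $2,500 = $500. Patient pays $500; OOP now $1,434.20. Insurer: $2,500 − $500 = $2,000.
#5 ($1,284): 20% coinsurance on $1,284 = $256.80. That would push OOP to $1,691, over the $1,550 cap, so patient pays $1,550 − $1,434.20 = $115.80. Insurer: $1,284 − $115.80 = $1,168.20.
Insurer total: $1,191.20 + $220 + $457.60 + $2,000 + $1,168.20 = $5,037.

$5,037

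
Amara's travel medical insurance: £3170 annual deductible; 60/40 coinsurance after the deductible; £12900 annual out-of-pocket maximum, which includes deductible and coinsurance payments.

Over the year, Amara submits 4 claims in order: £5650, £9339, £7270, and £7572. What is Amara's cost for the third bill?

£2908

Claim 1 (£5650): £3170 finishes the deductible; £2480 goes to coinsurance; traveler's 40% is £992. Traveler pays £4162; OOP now £4162.
Claim 2 (£9339): deductible already satisfied, so traveler's share is 40% × £9339 = £3735.60. Cost to traveler: £3735.60. OOP to date £7897.60.
Claim 3 (£7270): deductible met; 40% of £7270 = £2908. Traveler pays £2908; OOP now £10805.60.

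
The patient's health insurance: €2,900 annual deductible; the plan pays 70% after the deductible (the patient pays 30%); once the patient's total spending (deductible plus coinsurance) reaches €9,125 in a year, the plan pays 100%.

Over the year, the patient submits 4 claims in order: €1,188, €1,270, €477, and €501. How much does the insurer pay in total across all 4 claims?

#1 (€1,188): entire amount goes to the deductible. Patient pays €1,188; OOP now €1,188. Plan pays €1,188 − €1,188 = €0.
#2 (€1,270): entire amount goes to the deductible. Cost to patient: €1,270. OOP to date €2,458. Insurer: €1,270 − €1,270 = €0.
#3 (€477): deductible takes €442, €35 remains; patient's 30% is €10.50. Patient owes €452.50 (running OOP €2,910.50). Insurer: €477 − €452.50 = €24.50.
#4 (€501): 30% coinsurance on €501 = €150.30. Patient owes €150.30 (running OOP €3,060.80). Insurer: €501 − €150.30 = €350.70.
Insurer total = bills − patient's total = €3,436 − €3,060.80 = €375.20.

€375.20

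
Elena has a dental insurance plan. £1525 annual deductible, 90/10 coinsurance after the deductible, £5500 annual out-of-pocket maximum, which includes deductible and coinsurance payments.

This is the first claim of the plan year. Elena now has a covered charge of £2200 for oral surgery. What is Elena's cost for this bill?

Nothing has been paid toward the £1525 deductible, so the first £1525 of this charge is applied there.
That leaves £2200 − £1525 = £675 for coinsurance.
Coinsurance: £675 × 10% = £67.50.
Patient responsibility before any cap: £1525 + £67.50 = £1592.50.
Cumulative spending £0 + £1592.50 = £1592.50 stays under the £5500 maximum.

£1592.50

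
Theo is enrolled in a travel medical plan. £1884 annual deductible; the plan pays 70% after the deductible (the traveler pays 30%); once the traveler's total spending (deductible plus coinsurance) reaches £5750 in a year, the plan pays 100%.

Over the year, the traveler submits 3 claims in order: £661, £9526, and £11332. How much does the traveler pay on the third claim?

£1375.10

#1 (£661): fully absorbed by the deductible. Traveler pays £661; OOP now £661.
#2 (£9526): £1223 to deductible, leaving £8303; coinsurance £8303 × 30% = £2490.90. Cost to traveler: £3713.90. OOP to date £4374.90.
#3 (£11332): deductible already satisfied, so traveler's share is 30% × £11332 = £3399.60. Adding that to £4374.90 gives £7774.50, past the £5750 cap; traveler pays only £5750 − £4374.90 = £1375.10.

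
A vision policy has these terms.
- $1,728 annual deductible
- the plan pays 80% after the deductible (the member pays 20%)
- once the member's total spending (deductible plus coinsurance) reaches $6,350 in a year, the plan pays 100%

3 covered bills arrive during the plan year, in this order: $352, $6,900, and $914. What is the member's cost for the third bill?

#1 ($352): fully absorbed by the deductible. Cost to member: $352. OOP to date $352.
#2 ($6,900): $1,376 finishes the deductible; $5,524 goes to coinsurance; member's 20% is $1,104.80. Cost to member: $2,480.80. OOP to date $2,832.80.
#3 ($914): deductible already satisfied, so member's share is 20% × $914 = $182.80. Member owes $182.80 (running OOP $3,015.60).

$182.80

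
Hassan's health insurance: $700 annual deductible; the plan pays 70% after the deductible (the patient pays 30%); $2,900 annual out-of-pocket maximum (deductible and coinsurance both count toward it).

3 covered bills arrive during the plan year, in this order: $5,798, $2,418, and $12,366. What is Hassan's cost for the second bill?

Bill 1, $5,798: $700 finishes the deductible; $5,098 goes to coinsurance; patient's 30% is $1,529.40. Cost to patient: $2,229.40. OOP to date $2,229.40.
Bill 2, $2,418: deductible met; 30% of $2,418 = $725.40. OOP would hit $2,954.80 > $2,900, so the cap limits the patient to $2,900 − $2,229.40 = $670.60.

$670.60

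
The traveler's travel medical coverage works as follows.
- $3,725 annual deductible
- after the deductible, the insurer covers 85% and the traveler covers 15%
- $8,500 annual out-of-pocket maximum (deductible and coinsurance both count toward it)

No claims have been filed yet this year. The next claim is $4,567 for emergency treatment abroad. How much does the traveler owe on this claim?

Deductible not yet touched, so the first $3,725 of the bill goes to the deductible.
That leaves $4,567 − $3,725 = $842 for coinsurance.
Traveler's 15% share of $842 is $126.30.
Traveler responsibility before any cap: $3,725 + $126.30 = $3,851.30.
Year-to-date out-of-pocket becomes $0 + $3,851.30 = $3,851.30, still under the $8,500 maximum, so no cap applies.

$3,851.30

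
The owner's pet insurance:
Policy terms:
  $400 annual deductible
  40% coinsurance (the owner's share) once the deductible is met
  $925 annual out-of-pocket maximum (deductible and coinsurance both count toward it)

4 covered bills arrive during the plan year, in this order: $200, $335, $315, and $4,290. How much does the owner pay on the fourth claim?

Bill 1, $200: fully absorbed by the deductible. Owner pays $200; OOP now $200.
Bill 2, $335: $200 finishes the deductible; $135 goes to coinsurance; owner's 40% is $54. Owner owes $254 (running OOP $454).
Bill 3, $315: 40% coinsurance on $315 = $126. Owner owes $126 (running OOP $580).
Bill 4, $4,290: deductible met; 40% of $4,290 = $1,716. Adding that to $580 gives $2,296, past the $925 cap; owner pays only $925 − $580 = $345.

$345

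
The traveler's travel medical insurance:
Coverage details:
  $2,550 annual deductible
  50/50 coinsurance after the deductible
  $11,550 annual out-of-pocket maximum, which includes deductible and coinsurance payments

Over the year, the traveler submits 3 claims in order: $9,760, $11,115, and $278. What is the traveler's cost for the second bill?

Bill 1, $9,760: $2,550 to deductible, leaving $7,210; 50% of $7,210 = $3,605. Cost to traveler: $6,155. OOP to date $6,155.
Bill 2, $11,115: 50% coinsurance on $11,115 = $5,557.50. OOP would hit $11,712.50 > $11,550, so the cap limits the traveler to $11,550 − $6,155 = $5,395.

$5,395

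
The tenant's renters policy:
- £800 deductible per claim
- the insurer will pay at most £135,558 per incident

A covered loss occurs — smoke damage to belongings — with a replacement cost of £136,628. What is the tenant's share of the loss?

£1,070

After the deductible, £136,628 − £800 = £135,828 remains.
Since £135,828 > £135,558, the payout is capped at £135,558.
Tenant's share is the uncovered remainder: £136,628 − £135,558 = £1,070.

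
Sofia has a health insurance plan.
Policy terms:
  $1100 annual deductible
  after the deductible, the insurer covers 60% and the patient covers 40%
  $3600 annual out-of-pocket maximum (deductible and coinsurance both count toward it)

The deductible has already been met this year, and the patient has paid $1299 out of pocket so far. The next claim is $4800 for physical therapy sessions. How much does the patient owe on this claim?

The deductible is already satisfied, so the full bill goes to coinsurance.
Patient's 40% share of $4800 is $1920.
Year-to-date out-of-pocket becomes $1299 + $1920 = $3219, still under the $3600 maximum, so no cap applies.

$1920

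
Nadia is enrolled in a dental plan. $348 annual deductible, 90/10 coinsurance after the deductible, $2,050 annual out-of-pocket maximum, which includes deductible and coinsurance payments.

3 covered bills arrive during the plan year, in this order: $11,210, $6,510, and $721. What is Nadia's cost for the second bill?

$615.80

Claim 1 ($11,210): $348 finishes the deductible; $10,862 goes to coinsurance; 10% of $10,862 = $1,086.20. Patient pays $1,434.20; OOP now $1,434.20.
Claim 2 ($6,510): 10% coinsurance on $6,510 = $651. Adding that to $1,434.20 gives $2,085.20, past the $2,050 cap; patient pays only $2,050 − $1,434.20 = $615.80.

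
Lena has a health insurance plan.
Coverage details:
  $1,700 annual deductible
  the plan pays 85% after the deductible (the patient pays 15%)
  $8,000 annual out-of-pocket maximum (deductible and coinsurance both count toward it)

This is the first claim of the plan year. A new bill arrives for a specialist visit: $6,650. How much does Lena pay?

$2,442.50

Nothing has been paid toward the $1,700 deductible, so the first $1,700 of this charge is applied there.
That leaves $6,650 − $1,700 = $4,950 for coinsurance.
15% of $4,950 = $742.50 falls to the patient.
That puts the patient's cost at $1,700 + $742.50 = $2,442.50 before any cap.
Total out-of-pocket so far would be $0 + $2,442.50 = $2,442.50, below the $8,000 cap — no reduction.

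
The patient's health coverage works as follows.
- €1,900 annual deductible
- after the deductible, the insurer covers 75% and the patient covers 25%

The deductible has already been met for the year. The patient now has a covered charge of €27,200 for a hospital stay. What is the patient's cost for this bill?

With the deductible met, the entire €27,200 is subject to coinsurance.
Coinsurance: €27,200 × 25% = €6,800.

€6,800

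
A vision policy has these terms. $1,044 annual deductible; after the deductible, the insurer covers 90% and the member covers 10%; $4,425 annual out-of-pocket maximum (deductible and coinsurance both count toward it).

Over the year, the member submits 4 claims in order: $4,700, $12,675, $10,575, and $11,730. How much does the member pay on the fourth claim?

$690.40

#1 ($4,700): deductible takes $1,044, $3,656 remains; member's 10% is $365.60. Member owes $1,409.60 (running OOP $1,409.60).
#2 ($12,675): 10% coinsurance on $12,675 = $1,267.50. Member owes $1,267.50 (running OOP $2,677.10).
#3 ($10,575): 10% coinsurance on $10,575 = $1,057.50. Cost to member: $1,057.50. OOP to date $3,734.60.
#4 ($11,730): deductible already satisfied, so member's share is 10% × $11,730 = $1,173. That would push OOP to $4,907.60, over the $4,425 cap, so member pays $4,425 − $3,734.60 = $690.40.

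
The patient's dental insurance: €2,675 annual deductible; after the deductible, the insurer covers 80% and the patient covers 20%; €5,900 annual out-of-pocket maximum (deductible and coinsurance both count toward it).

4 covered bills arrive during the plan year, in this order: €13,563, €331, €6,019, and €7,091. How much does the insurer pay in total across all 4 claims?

Claim 1 (€13,563): €2,675 finishes the deductible; €10,888 goes to coinsurance; 20% of €10,888 = €2,177.60. Patient pays €4,852.60; OOP now €4,852.60. Plan pays €13,563 − €4,852.60 = €8,710.40.
Claim 2 (€331): 20% coinsurance on €331 = €66.20. Patient pays €66.20; OOP now €4,918.80. Insurer: €331 − €66.20 = €264.80.
Claim 3 (€6,019): 20% coinsurance on €6,019 = €1,203.80. Adding that to €4,918.80 gives €6,122.60, past the €5,900 cap; patient pays only €5,900 − €4,918.80 = €981.20. Plan pays €6,019 − €981.20 = €5,037.80.
Claim 4 (€7,091): deductible already satisfied, so patient's share is 20% × €7,091 = €1,418.20. That would push OOP to €7,318.20, over the €5,900 cap, so patient pays €5,900 − €5,900 = €0. Insurer: €7,091 − €0 = €7,091.
Insurer total: €8,710.40 + €264.80 + €5,037.80 + €7,091 = €21,104.

€21,104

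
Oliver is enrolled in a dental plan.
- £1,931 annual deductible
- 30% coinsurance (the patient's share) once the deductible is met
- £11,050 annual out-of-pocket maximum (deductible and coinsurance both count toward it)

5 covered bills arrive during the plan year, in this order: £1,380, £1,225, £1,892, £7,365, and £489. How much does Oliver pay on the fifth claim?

Claim 1 — £1,380: entire amount goes to the deductible. Patient owes £1,380 (running OOP £1,380).
Claim 2 — £1,225: £551 to deductible, leaving £674; patient's 30% is £202.20. Patient owes £753.20 (running OOP £2,133.20).
Claim 3 — £1,892: 30% coinsurance on £1,892 = £567.60. Patient pays £567.60; OOP now £2,700.80.
Claim 4 — £7,365: 30% coinsurance on £7,365 = £2,209.50. Cost to patient: £2,209.50. OOP to date £4,910.30.
Claim 5 — £489: deductible met; 30% of £489 = £146.70. Patient owes £146.70 (running OOP £5,057).

£146.70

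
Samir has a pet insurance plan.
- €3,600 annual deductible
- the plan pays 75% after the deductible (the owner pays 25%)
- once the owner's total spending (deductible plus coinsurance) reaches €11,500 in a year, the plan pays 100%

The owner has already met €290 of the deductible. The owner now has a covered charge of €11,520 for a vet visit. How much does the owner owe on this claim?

€5,362.50

Deductible still to meet: €3,600 − €290 = €3,310.
That leaves €11,520 − €3,310 = €8,210 for coinsurance.
Owner's 25% share of €8,210 is €2,052.50.
Owner responsibility before any cap: €3,310 + €2,052.50 = €5,362.50.
Year-to-date out-of-pocket becomes €290 + €5,362.50 = €5,652.50, still under the €11,500 maximum, so no cap applies.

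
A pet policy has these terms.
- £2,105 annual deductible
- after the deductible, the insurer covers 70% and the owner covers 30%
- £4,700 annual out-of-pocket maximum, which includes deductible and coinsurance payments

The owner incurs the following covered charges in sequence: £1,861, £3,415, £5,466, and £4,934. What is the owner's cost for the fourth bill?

Claim 1 (£1,861): entire amount goes to the deductible. Owner pays £1,861; OOP now £1,861.
Claim 2 (£3,415): £244 finishes the deductible; £3,171 goes to coinsurance; coinsurance £3,171 × 30% = £951.30. Cost to owner: £1,195.30. OOP to date £3,056.30.
Claim 3 (£5,466): deductible met; 30% of £5,466 = £1,639.80. Owner owes £1,639.80 (running OOP £4,696.10).
Claim 4 (£4,934): deductible already satisfied, so owner's share is 30% × £4,934 = £1,480.20. Adding that to £4,696.10 gives £6,176.30, past the £4,700 cap; owner pays only £4,700 − £4,696.10 = £3.90.

£3.90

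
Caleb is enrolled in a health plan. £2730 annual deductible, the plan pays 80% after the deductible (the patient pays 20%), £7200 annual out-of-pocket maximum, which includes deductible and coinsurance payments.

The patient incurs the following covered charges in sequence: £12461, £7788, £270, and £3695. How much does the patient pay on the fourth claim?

Claim 1 — £12461: £2730 finishes the deductible; £9731 goes to coinsurance; 20% of £9731 = £1946.20. Patient owes £4676.20 (running OOP £4676.20).
Claim 2 — £7788: 20% coinsurance on £7788 = £1557.60. Cost to patient: £1557.60. OOP to date £6233.80.
Claim 3 — £270: deductible already satisfied, so patient's share is 20% × £270 = £54. Cost to patient: £54. OOP to date £6287.80.
Claim 4 — £3695: 20% coinsurance on £3695 = £739. Patient owes £739 (running OOP £7026.80).

£739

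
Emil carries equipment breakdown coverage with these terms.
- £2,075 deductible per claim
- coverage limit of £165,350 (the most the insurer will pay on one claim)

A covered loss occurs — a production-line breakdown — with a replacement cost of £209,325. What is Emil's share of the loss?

£43,975

Subtract the deductible: £209,325 − £2,075 = £207,250.
Since £207,250 > £165,350, the payout is capped at £165,350.
The business owner bears the rest of the original loss: £209,325 − £165,350 = £43,975.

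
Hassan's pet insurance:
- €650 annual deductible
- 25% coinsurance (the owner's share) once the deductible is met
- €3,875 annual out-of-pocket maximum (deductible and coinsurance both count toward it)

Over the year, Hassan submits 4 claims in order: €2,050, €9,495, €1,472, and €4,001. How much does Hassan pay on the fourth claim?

Bill 1, €2,050: €650 to deductible, leaving €1,400; 25% of €1,400 = €350. Owner owes €1,000 (running OOP €1,000).
Bill 2, €9,495: deductible met; 25% of €9,495 = €2,373.75. Owner owes €2,373.75 (running OOP €3,373.75).
Bill 3, €1,472: deductible met; 25% of €1,472 = €368. Cost to owner: €368. OOP to date €3,741.75.
Bill 4, €4,001: deductible already satisfied, so owner's share is 25% × €4,001 = €1,000.25. OOP would hit €4,742 > €3,875, so the cap limits the owner to €3,875 − €3,741.75 = €133.25.

€133.25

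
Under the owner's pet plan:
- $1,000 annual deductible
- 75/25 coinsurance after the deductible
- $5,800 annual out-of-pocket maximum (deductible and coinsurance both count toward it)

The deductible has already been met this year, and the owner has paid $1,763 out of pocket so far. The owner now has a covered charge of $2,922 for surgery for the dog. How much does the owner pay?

With the deductible met, the entire $2,922 is subject to coinsurance.
Coinsurance: $2,922 × 25% = $730.50.
Cumulative spending $1,763 + $730.50 = $2,493.50 stays under the $5,800 maximum.

$730.50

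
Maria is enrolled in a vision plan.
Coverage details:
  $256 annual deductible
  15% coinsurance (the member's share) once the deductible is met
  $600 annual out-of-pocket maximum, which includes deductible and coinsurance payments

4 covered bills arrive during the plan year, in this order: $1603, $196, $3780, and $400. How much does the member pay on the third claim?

$112.55

Claim 1 — $1603: deductible takes $256, $1347 remains; coinsurance $1347 × 15% = $202.05. Member owes $458.05 (running OOP $458.05).
Claim 2 — $196: 15% coinsurance on $196 = $29.40. Cost to member: $29.40. OOP to date $487.45.
Claim 3 — $3780: deductible already satisfied, so member's share is 15% × $3780 = $567. That would push OOP to $1054.45, over the $600 cap, so member pays $600 − $487.45 = $112.55.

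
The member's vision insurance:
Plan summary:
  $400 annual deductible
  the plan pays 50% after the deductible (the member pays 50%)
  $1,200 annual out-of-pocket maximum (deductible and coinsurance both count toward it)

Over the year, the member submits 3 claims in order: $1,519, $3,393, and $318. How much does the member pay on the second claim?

#1 ($1,519): deductible takes $400, $1,119 remains; 50% of $1,119 = $559.50. Member pays $959.50; OOP now $959.50.
#2 ($3,393): 50% coinsurance on $3,393 = $1,696.50. OOP would hit $2,656 > $1,200, so the cap limits the member to $1,200 − $959.50 = $240.50.

$240.50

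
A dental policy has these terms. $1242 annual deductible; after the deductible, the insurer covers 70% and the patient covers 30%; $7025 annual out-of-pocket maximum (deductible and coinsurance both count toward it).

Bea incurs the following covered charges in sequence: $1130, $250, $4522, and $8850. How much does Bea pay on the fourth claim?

Claim 1 — $1130: entire amount goes to the deductible. Cost to patient: $1130. OOP to date $1130.
Claim 2 — $250: $112 finishes the deductible; $138 goes to coinsurance; coinsurance $138 × 30% = $41.40. Patient owes $153.40 (running OOP $1283.40).
Claim 3 — $4522: deductible already satisfied, so patient's share is 30% × $4522 = $1356.60. Cost to patient: $1356.60. OOP to date $2640.
Claim 4 — $8850: deductible already satisfied, so patient's share is 30% × $8850 = $2655. Patient pays $2655; OOP now $5295.

$2655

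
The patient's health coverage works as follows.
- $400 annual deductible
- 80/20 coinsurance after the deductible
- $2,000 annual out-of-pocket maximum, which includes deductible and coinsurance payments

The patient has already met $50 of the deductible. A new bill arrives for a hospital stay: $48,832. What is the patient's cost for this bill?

$1,950

$50 of the $400 deductible is already met, leaving $350.
That leaves $48,832 − $350 = $48,482 for coinsurance.
20% of $48,482 = $9,696.40 falls to the patient.
So the patient owes $350 + $9,696.40 = $10,046.40 before any cap.
Adding $10,046.40 to the $50 already spent would give $10,096.40, which exceeds the $2,000 cap; the patient pays just $2,000 − $50 = $1,950.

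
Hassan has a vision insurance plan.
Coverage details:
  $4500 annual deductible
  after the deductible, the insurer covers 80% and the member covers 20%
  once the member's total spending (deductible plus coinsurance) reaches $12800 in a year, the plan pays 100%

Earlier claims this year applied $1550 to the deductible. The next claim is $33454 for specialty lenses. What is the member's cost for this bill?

$9050.80

Deductible still to meet: $4500 − $1550 = $2950.
The remaining $30504 (= $33454 − $2950) moves to coinsurance.
Coinsurance: $30504 × 20% = $6100.80.
So the member owes $2950 + $6100.80 = $9050.80 before any cap.
Cumulative spending $1550 + $9050.80 = $10600.80 stays under the $12800 maximum.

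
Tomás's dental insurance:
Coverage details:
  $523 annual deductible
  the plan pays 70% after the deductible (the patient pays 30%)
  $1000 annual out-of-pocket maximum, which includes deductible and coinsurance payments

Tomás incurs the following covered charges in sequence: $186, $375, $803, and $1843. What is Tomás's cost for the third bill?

$240.90

Claim 1 ($186): entire amount goes to the deductible. Patient pays $186; OOP now $186.
Claim 2 ($375): $337 finishes the deductible; $38 goes to coinsurance; 30% of $38 = $11.40. Patient owes $348.40 (running OOP $534.40).
Claim 3 ($803): 30% coinsurance on $803 = $240.90. Cost to patient: $240.90. OOP to date $775.30.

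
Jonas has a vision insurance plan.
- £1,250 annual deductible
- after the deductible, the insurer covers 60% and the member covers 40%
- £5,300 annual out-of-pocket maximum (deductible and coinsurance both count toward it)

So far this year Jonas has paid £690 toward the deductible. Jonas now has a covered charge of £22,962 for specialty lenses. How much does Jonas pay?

Remaining deductible: £1,250 − £690 = £560.
The remaining £22,402 (= £22,962 − £560) moves to coinsurance.
40% of £22,402 = £8,960.80 falls to the member.
That puts the member's cost at £560 + £8,960.80 = £9,520.80 before any cap.
That would bring total out-of-pocket to £10,210.80, past the £5,300 cap. The member is capped at £5,300 − £690 = £4,610 on this claim.

£4,610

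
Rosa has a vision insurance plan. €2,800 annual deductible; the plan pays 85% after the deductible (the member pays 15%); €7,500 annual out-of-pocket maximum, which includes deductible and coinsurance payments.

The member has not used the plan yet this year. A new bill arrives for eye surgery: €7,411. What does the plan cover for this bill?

Nothing has been paid toward the €2,800 deductible, so the first €2,800 of this charge is applied there.
After the €2,800 deductible portion, €7,411 − €2,800 = €4,611 is subject to coinsurance.
Member's 15% share of €4,611 is €691.65.
So the member owes €2,800 + €691.65 = €3,491.65 before any cap.
Cumulative spending €0 + €3,491.65 = €3,491.65 stays under the €7,500 maximum.
The insurer covers the remainder: €7,411 − €3,491.65 = €3,919.35.

€3,919.35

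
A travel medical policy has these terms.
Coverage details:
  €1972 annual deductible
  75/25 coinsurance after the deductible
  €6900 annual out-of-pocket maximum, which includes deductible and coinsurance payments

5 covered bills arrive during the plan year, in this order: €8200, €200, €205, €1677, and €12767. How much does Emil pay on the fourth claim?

Claim 1 — €8200: €1972 finishes the deductible; €6228 goes to coinsurance; traveler's 25% is €1557. Cost to traveler: €3529. OOP to date €3529.
Claim 2 — €200: deductible met; 25% of €200 = €50. Cost to traveler: €50. OOP to date €3579.
Claim 3 — €205: 25% coinsurance on €205 = €51.25. Cost to traveler: €51.25. OOP to date €3630.25.
Claim 4 — €1677: deductible already satisfied, so traveler's share is 25% × €1677 = €419.25. Cost to traveler: €419.25. OOP to date €4049.50.

€419.25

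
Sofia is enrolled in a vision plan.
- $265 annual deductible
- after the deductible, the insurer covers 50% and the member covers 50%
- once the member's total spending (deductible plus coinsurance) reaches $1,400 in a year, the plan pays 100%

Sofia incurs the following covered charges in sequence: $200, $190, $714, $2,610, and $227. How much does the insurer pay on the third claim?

Bill 1, $200: entire amount goes to the deductible. Cost to member: $200. OOP to date $200. Insurer: $200 − $200 = $0.
Bill 2, $190: $65 to deductible, leaving $125; coinsurance $125 × 50% = $62.50. Cost to member: $127.50. OOP to date $327.50. Plan pays $190 − $127.50 = $62.50.
Bill 3, $714: 50% coinsurance on $714 = $357. Member pays $357; OOP now $684.50. Insurer: $714 − $357 = $357.

$357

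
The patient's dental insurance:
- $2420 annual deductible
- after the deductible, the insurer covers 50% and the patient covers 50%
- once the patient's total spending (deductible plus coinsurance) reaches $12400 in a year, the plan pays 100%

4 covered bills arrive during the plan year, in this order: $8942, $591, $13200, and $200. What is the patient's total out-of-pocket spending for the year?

$12400

Claim 1 ($8942): $2420 finishes the deductible; $6522 goes to coinsurance; coinsurance $6522 × 50% = $3261. Cost to patient: $5681. OOP to date $5681.
Claim 2 ($591): deductible already satisfied, so patient's share is 50% × $591 = $295.50. Patient owes $295.50 (running OOP $5976.50).
Claim 3 ($13200): deductible met; 50% of $13200 = $6600. Adding that to $5976.50 gives $12576.50, past the $12400 cap; patient pays only $12400 − $5976.50 = $6423.50.
Claim 4 ($200): 50% coinsurance on $200 = $100. That would push OOP to $12500, over the $12400 cap, so patient pays $12400 − $12400 = $0.
Summing the patient's payments: $5681 + $295.50 + $6423.50 + $0 = $12400.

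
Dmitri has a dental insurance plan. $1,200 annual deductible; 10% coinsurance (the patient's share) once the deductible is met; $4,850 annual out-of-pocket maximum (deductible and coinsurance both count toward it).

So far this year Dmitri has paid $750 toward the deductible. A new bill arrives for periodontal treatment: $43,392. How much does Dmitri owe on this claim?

Remaining deductible: $1,200 − $750 = $450.
After the $450 deductible portion, $43,392 − $450 = $42,942 is subject to coinsurance.
10% of $42,942 = $4,294.20 falls to the patient.
So the patient owes $450 + $4,294.20 = $4,744.20 before any cap.
Adding $4,744.20 to the $750 already spent would give $5,494.20, which exceeds the $4,850 cap; the patient pays just $4,850 − $750 = $4,100.

$4,100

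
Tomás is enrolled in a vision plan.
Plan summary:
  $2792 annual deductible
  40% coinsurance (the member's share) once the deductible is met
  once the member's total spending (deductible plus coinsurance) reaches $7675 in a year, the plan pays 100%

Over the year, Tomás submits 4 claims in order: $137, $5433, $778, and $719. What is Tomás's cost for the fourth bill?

$287.60

#1 ($137): all of it applies to the deductible. Cost to member: $137. OOP to date $137.
#2 ($5433): $2655 finishes the deductible; $2778 goes to coinsurance; 40% of $2778 = $1111.20. Cost to member: $3766.20. OOP to date $3903.20.
#3 ($778): deductible met; 40% of $778 = $311.20. Member owes $311.20 (running OOP $4214.40).
#4 ($719): deductible met; 40% of $719 = $287.60. Member pays $287.60; OOP now $4502.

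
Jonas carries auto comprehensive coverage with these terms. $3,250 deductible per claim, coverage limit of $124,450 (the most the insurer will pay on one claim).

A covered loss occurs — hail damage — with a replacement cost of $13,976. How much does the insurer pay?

$10,726

Less the $3,250 deductible: $13,976 − $3,250 = $10,726.
That's under the $124,450 cap, so the insurer reimburses the full $10,726.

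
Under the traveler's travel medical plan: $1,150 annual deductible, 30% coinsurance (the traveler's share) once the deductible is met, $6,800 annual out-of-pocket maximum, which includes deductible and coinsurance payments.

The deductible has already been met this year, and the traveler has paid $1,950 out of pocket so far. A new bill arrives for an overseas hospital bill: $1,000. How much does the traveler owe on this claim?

$300

The deductible is already satisfied, so the full bill goes to coinsurance.
Coinsurance: $1,000 × 30% = $300.
Total out-of-pocket so far would be $1,950 + $300 = $2,250, below the $6,800 cap — no reduction.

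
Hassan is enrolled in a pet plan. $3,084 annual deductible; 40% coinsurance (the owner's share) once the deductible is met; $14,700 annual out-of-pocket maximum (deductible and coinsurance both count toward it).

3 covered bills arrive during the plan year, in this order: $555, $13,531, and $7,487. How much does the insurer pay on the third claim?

$4,492.20

Bill 1, $555: all of it applies to the deductible. Owner owes $555 (running OOP $555). Plan pays $555 − $555 = $0.
Bill 2, $13,531: deductible takes $2,529, $11,002 remains; owner's 40% is $4,400.80. Owner pays $6,929.80; OOP now $7,484.80. Plan pays $13,531 − $6,929.80 = $6,601.20.
Bill 3, $7,487: deductible met; 40% of $7,487 = $2,994.80. Owner pays $2,994.80; OOP now $10,479.60. Plan pays $7,487 − $2,994.80 = $4,492.20.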